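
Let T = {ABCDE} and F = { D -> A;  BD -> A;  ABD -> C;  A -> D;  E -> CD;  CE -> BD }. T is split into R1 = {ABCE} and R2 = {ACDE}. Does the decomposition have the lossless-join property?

Yes

Common attributes: R1 ∩ R2 = {ACE}.
Closure of {ACE}: A → D applies, adding D; CE → BD applies, adding B. So (ACE)⁺ = {ABCDE}.
This closure contains every attribute of R1, so R1 ∩ R2 → R1. The join is lossless.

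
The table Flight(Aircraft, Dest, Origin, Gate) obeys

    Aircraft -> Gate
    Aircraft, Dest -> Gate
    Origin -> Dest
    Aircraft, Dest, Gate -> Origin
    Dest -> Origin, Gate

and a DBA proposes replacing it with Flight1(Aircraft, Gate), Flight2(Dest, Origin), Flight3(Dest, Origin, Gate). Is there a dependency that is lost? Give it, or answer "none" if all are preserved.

Aircraft → Gate lies within Flight1.
Aircraft, Dest → Gate: restricted closure across fragments reaches Gate.
Origin → Dest lies within Flight2.
Aircraft, Dest, Gate → Origin: restricted closure across fragments reaches Origin.
Dest → Origin, Gate lies within Flight3.
Every dependency is enforceable on the fragments, so the decomposition is dependency-preserving.

none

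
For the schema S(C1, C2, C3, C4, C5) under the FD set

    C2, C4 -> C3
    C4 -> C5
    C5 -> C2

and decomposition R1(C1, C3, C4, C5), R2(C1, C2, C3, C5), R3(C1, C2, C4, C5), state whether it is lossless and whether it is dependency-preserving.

Lossless test (chase): Rows 1 and 2 agree on C5; apply C5→C2 and equate their C2 entries. Rows 1 and 3 agree on C2, C4; apply C2, C4→C3 and equate their C3 entries. Row 1 is now all distinguished symbols — the join is lossless.
Dependency preservation: C2, C4 → C3 is not contained in any single fragment, but the restricted closure of its left-hand side across the fragments still reaches the right-hand side; the remaining FDs each lie inside some fragment. All dependencies are preserved.

lossless and dependency-preserving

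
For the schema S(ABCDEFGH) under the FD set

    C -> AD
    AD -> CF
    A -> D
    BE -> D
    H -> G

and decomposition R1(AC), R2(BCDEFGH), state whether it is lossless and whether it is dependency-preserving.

lossless and dependency-preserving

Lossless test: (C)⁺ = {ACDF}, which contains all of one fragment — lossless.
Dependency preservation: C → AD; AD → CF; A → D are not contained in any single fragment, but the restricted closure of each left-hand side across the fragments still reaches the right-hand side; the remaining FDs each lie inside some fragment. All dependencies are preserved.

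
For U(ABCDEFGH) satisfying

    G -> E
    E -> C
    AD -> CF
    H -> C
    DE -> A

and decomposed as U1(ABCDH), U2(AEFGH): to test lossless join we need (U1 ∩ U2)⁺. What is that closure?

ACH

U1 ∩ U2 = {AH}.
H → C applies, adding C
Closure: {ACH}.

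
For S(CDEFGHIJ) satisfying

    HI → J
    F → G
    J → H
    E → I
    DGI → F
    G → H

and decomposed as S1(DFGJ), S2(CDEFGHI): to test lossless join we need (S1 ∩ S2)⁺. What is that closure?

DFGH

S1 ∩ S2 = {DFG}.
G → H applies, adding H
Closure: {DFGH}.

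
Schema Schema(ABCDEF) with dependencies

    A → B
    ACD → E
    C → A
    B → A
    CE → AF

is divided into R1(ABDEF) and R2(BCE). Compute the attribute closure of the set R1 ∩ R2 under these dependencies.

ABE

R1 ∩ R2 = {BE}.
B → A applies, adding A
Closure: {ABE}.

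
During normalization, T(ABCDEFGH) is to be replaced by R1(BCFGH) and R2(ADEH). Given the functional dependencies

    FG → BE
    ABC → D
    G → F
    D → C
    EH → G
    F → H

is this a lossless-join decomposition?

Common attributes: R1 ∩ R2 = {H}.
No dependency enlarges {H}, so (H)⁺ = {H}.
The closure contains neither all of R1 = {BCFGH} nor all of R2 = {ADEH}, so the common attributes are not a superkey of either fragment. The join is lossy.

No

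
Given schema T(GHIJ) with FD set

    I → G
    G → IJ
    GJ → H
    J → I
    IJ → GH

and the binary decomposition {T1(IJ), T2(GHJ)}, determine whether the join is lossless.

Yes

Common attributes: T1 ∩ T2 = {J}.
Closure of {J}: J → I applies, adding I; IJ → GH applies, adding GH. So (J)⁺ = {GHIJ}.
This closure contains every attribute of T1, so T1 ∩ T2 → T1. The join is lossless.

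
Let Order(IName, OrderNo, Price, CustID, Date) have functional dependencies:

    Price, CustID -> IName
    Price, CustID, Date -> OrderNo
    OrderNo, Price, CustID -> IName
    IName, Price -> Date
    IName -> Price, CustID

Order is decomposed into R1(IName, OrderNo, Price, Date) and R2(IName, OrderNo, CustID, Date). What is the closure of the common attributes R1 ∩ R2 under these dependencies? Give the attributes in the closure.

R1 ∩ R2 = {IName, OrderNo, Date}.
IName → Price, CustID applies, adding Price, CustID
Closure: {IName, OrderNo, Price, CustID, Date}.

IName, OrderNo, Price, CustID, Date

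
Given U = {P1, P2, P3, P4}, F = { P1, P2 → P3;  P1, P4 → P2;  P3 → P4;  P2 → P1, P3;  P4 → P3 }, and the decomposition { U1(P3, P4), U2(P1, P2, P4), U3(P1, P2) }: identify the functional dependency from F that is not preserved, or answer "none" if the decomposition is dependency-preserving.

P1, P2 → P3: restricted closure across fragments reaches P3.
P1, P4 → P2 lies within U2.
P3 → P4 lies within U1.
P2 → P1, P3: restricted closure across fragments reaches P1, P3.
P4 → P3 lies within U1.
Every dependency is enforceable on the fragments, so the decomposition is dependency-preserving.

none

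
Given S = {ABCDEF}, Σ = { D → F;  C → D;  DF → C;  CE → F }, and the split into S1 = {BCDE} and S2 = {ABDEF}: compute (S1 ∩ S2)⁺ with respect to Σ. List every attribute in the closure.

BCDEF

S1 ∩ S2 = {BDE}.
D → F applies, adding F
DF → C applies, adding C
Closure: {BCDEF}.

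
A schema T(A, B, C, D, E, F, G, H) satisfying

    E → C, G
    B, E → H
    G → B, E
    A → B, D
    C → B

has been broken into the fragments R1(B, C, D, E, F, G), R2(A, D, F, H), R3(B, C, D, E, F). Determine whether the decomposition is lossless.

Chase test. Columns are A, B, C, D, E, F, G, H; row i has aⱼ where attribute j ∈ Ri, else bᵢⱼ.
Initial tableau (one row per fragment):
  row 1: b11 a2 a3 a4 a5 a6 a7 b18
  row 2: a1 b22 b23 a4 b25 a6 b27 a8
  row 3: b31 a2 a3 a4 a5 a6 b37 b38
Rows 1 and 3 agree on E; apply E→C, G and equate their C, G entries.
Rows 1 and 3 agree on B, E; apply B, E→H and equate their H entries.
No row becomes fully distinguished — the join is lossy.

No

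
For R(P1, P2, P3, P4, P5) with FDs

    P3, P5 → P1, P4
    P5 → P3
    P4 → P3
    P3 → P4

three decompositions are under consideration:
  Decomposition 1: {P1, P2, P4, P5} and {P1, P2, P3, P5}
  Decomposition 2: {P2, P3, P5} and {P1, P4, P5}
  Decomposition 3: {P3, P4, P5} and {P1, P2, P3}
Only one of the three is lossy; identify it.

Decomposition 1: common = {P1, P2, P5}, closure = {P1, P2, P3, P4, P5} → lossless.
Decomposition 2: common = {P5}, closure = {P1, P3, P4, P5} → lossless.
Decomposition 3: common = {P3}, closure = {P3, P4} → lossy.

Decomposition 3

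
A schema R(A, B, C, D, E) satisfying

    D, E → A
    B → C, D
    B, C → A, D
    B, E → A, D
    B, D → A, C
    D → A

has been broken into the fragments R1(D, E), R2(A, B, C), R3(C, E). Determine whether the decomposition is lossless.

Chase test. Columns are A, B, C, D, E; row i has aⱼ where attribute j ∈ Ri, else bᵢⱼ.
Initial tableau (one row per fragment):
  row 1: b11 b12 b13 a4 a5
  row 2: a1 a2 a3 b24 b25
  row 3: b31 b32 a3 b34 a5
No row becomes fully distinguished — the join is lossy.

No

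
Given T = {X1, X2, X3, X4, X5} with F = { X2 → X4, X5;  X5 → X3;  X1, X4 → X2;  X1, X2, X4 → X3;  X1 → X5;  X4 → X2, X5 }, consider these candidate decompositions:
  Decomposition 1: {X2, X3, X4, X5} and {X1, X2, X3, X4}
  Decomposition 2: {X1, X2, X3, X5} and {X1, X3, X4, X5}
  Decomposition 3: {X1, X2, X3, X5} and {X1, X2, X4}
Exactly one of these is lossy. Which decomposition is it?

Decomposition 1: common = {X2, X3, X4}, closure = {X2, X3, X4, X5} → lossless.
Decomposition 2: common = {X1, X3, X5}, closure = {X1, X3, X5} → lossy.
Decomposition 3: common = {X1, X2}, closure = {X1, X2, X3, X4, X5} → lossless.

Decomposition 2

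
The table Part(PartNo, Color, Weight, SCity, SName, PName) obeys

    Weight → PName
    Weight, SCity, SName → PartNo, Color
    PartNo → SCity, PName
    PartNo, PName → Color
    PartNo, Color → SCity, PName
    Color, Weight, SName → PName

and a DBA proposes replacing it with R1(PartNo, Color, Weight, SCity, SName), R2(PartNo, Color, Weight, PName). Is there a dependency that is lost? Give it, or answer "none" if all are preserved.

Weight → PName lies within R2.
Weight, SCity, SName → PartNo, Color lies within R1.
PartNo → SCity, PName: restricted closure across fragments reaches SCity, PName.
PartNo, PName → Color lies within R2.
PartNo, Color → SCity, PName: restricted closure across fragments reaches SCity, PName.
Color, Weight, SName → PName: restricted closure across fragments reaches PName.
Every dependency is enforceable on the fragments, so the decomposition is dependency-preserving.

none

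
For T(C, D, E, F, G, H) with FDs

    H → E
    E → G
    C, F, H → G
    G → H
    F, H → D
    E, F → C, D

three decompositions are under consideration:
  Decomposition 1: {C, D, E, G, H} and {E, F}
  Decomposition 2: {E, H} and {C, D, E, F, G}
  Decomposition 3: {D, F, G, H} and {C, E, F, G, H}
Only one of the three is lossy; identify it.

Decomposition 1

Decomposition 1: common = {E}, closure = {E, G, H} → lossy.
Decomposition 2: common = {E}, closure = {E, G, H} → lossless.
Decomposition 3: common = {F, G, H}, closure = {C, D, E, F, G, H} → lossless.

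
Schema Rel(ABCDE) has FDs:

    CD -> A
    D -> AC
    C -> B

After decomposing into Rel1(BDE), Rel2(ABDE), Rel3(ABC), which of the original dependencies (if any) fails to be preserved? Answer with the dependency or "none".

Check D → AC: no single fragment contains all of {ACD}, and the restricted closure of {D} across the fragments never reaches {AC}.
CD → A is preserved.
C → B is preserved.

D -> AC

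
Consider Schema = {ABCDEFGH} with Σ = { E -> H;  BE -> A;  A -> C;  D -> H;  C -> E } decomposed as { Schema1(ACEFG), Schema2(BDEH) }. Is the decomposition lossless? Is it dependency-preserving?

Lossless test: (E)⁺ = {EH}, which is a superkey of neither fragment — lossy.
Dependency preservation: the restricted closure of {BE} across the fragments never reaches {A}, so BE → A cannot be enforced without a join — not preserved.

lossy and not dependency-preserving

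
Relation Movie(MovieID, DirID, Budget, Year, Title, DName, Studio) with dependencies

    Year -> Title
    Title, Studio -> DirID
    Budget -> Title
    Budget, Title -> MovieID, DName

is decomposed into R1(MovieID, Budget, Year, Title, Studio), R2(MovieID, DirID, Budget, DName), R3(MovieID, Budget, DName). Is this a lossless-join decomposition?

Chase test. Columns are MovieID, DirID, Budget, Year, Title, DName, Studio; row i has aⱼ where attribute j ∈ Ri, else bᵢⱼ.
Initial tableau (one row per fragment):
  row 1: a1 b12 a3 a4 a5 b16 a7
  row 2: a1 a2 a3 b24 b25 a6 b27
  row 3: a1 b32 a3 b34 b35 a6 b37
Rows 1 and 2 agree on Budget; apply Budget→Title and equate their Title entries.
Rows 1 and 3 agree on Budget; apply Budget→Title and equate their Title entries.
Rows 1 and 2 agree on Budget, Title; apply Budget, Title→MovieID, DName and equate their MovieID, DName entries.
No row becomes fully distinguished — the join is lossy.

No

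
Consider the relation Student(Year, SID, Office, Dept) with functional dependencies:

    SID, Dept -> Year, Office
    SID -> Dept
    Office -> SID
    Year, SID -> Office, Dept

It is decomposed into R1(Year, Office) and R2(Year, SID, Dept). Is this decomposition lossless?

Common attributes: R1 ∩ R2 = {Year}.
No dependency enlarges {Year}, so (Year)⁺ = {Year}.
The closure contains neither all of R1 = {Year, Office} nor all of R2 = {Year, SID, Dept}, so the common attributes are not a superkey of either fragment. The join is lossy.

No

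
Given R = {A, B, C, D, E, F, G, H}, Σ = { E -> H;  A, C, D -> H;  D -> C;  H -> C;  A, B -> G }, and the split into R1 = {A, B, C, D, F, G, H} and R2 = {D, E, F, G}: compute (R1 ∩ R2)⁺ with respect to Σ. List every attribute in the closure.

R1 ∩ R2 = {D, F, G}.
D → C applies, adding C
Closure: {C, D, F, G}.

C, D, F, G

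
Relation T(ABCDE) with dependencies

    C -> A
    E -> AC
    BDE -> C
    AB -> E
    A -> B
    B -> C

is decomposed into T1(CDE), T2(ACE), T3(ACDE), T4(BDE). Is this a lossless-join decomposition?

Chase test. Columns are ABCDE; row i has aⱼ where attribute j ∈ Ti, else bᵢⱼ.
Initial tableau (one row per fragment):
  row 1: b11 b12 a3 a4 a5
  row 2: a1 b22 a3 b24 a5
  row 3: a1 b32 a3 a4 a5
  row 4: b41 a2 b43 a4 a5
Rows 1 and 2 agree on C; apply C→A and equate their A entries.
Rows 1 and 4 agree on E; apply E→AC and equate their AC entries.
Rows 1 and 2 agree on A; apply A→B and equate their B entries.
Rows 1 and 3 agree on A; apply A→B and equate their B entries.
Rows 1 and 4 agree on A; apply A→B and equate their B entries.
Row 1 is now all distinguished symbols — the join is lossless.

Yes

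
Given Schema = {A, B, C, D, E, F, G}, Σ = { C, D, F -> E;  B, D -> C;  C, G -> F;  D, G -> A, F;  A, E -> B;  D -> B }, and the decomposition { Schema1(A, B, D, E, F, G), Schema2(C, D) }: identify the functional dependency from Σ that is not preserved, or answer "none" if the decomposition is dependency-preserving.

C, G -> F

Check C, G → F: no single fragment contains all of {C, F, G}, and the restricted closure of {C, G} across the fragments never reaches {F}.
C, D, F → E is preserved.
B, D → C is preserved.
D, G → A, F is preserved.
A, E → B is preserved.
D → B is preserved.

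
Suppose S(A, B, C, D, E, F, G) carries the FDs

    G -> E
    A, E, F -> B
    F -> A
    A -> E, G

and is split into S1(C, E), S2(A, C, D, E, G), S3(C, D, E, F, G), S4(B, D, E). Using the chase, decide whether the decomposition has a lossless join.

Chase test. Columns are A, B, C, D, E, F, G; row i has aⱼ where attribute j ∈ Si, else bᵢⱼ.
Initial tableau (one row per fragment):
  row 1: b11 b12 a3 b14 a5 b16 b17
  row 2: a1 b22 a3 a4 a5 b26 a7
  row 3: b31 b32 a3 a4 a5 a6 a7
  row 4: b41 a2 b43 a4 a5 b46 b47
No row becomes fully distinguished — the join is lossy.

No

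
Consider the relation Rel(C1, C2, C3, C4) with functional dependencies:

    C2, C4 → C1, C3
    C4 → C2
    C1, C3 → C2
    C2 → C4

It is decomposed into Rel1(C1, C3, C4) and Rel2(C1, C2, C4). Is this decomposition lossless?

Common attributes: Rel1 ∩ Rel2 = {C1, C4}.
Closure of {C1, C4}: C4 → C2 applies, adding C2; C2, C4 → C1, C3 applies, adding C3. So (C1, C4)⁺ = {C1, C2, C3, C4}.
This closure contains every attribute of Rel1, so Rel1 ∩ Rel2 → Rel1. The join is lossless.

Yes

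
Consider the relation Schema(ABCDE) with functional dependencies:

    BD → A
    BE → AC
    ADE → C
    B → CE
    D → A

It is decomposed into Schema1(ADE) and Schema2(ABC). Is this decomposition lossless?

No

Common attributes: Schema1 ∩ Schema2 = {A}.
No dependency enlarges {A}, so (A)⁺ = {A}.
The closure contains neither all of Schema1 = {ADE} nor all of Schema2 = {ABC}, so the common attributes are not a superkey of either fragment. The join is lossy.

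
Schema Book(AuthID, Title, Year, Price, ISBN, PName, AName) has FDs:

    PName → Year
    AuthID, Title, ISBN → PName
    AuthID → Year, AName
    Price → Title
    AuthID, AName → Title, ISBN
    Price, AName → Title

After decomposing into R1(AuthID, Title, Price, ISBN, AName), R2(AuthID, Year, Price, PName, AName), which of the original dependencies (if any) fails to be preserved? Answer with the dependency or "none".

PName → Year lies within R2.
AuthID, Title, ISBN → PName: restricted closure across fragments reaches PName.
AuthID → Year, AName lies within R2.
Price → Title lies within R1.
AuthID, AName → Title, ISBN lies within R1.
Price, AName → Title lies within R1.
Every dependency is enforceable on the fragments, so the decomposition is dependency-preserving.

none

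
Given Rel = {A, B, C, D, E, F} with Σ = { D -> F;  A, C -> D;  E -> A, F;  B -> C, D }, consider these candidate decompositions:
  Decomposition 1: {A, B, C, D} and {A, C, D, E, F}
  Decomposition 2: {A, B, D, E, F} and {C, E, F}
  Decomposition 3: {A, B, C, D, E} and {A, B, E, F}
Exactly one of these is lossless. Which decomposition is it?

Decomposition 1: common = {A, C, D}, closure = {A, C, D, F} → lossy.
Decomposition 2: common = {E, F}, closure = {A, E, F} → lossy.
Decomposition 3: common = {A, B, E}, closure = {A, B, C, D, E, F} → lossless.

Decomposition 3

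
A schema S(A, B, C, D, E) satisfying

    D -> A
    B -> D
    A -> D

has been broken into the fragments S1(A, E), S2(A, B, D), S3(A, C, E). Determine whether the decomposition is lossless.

No

Chase test. Columns are A, B, C, D, E; row i has aⱼ where attribute j ∈ Si, else bᵢⱼ.
Initial tableau (one row per fragment):
  row 1: a1 b12 b13 b14 a5
  row 2: a1 a2 b23 a4 b25
  row 3: a1 b32 a3 b34 a5
Rows 1 and 2 agree on A; apply A→D and equate their D entries.
Rows 1 and 3 agree on A; apply A→D and equate their D entries.
No row becomes fully distinguished — the join is lossy.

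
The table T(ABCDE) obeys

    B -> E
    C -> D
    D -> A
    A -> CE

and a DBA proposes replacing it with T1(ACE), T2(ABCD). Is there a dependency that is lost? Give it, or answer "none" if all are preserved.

Check B → E: no single fragment contains all of {BE}, and the restricted closure of {B} across the fragments never reaches {E}.
C → D is preserved.
D → A is preserved.
A → CE is preserved.

B -> E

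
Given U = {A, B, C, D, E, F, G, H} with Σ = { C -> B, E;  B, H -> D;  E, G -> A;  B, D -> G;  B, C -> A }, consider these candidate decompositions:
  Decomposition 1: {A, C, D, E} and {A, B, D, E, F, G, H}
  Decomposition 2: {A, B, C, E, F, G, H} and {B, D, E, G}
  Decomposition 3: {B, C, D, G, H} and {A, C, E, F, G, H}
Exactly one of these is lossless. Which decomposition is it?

Decomposition 1: common = {A, D, E}, closure = {A, D, E} → lossy.
Decomposition 2: common = {B, E, G}, closure = {A, B, E, G} → lossy.
Decomposition 3: common = {C, G, H}, closure = {A, B, C, D, E, G, H} → lossless.

Decomposition 3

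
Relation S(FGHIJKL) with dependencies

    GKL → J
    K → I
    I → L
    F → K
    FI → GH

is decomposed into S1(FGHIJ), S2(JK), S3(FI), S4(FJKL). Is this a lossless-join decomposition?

Yes

Chase test. Columns are FGHIJKL; row i has aⱼ where attribute j ∈ Si, else bᵢⱼ.
Initial tableau (one row per fragment):
  row 1: a1 a2 a3 a4 a5 b16 b17
  row 2: b21 b22 b23 b24 a5 a6 b27
  row 3: a1 b32 b33 a4 b35 b36 b37
  row 4: a1 b42 b43 b44 a5 a6 a7
Rows 2 and 4 agree on K; apply K→I and equate their I entries.
Rows 1 and 3 agree on I; apply I→L and equate their L entries.
Rows 2 and 4 agree on I; apply I→L and equate their L entries.
Rows 1 and 3 agree on F; apply F→K and equate their K entries.
Rows 1 and 4 agree on F; apply F→K and equate their K entries.
Rows 1 and 3 agree on FI; apply FI→GH and equate their GH entries.
Rows 1 and 3 agree on GKL; apply GKL→J and equate their J entries.
Rows 1 and 2 agree on K; apply K→I and equate their I entries.
Rows 1 and 2 agree on I; apply I→L and equate their L entries.
Rows 1 and 4 agree on FI; apply FI→GH and equate their GH entries.
Row 1 is now all distinguished symbols — the join is lossless.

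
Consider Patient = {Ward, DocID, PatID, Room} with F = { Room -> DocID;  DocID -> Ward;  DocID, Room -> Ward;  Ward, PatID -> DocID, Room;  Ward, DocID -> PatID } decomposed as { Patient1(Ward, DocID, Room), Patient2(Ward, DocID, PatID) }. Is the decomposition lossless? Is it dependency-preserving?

lossless and dependency-preserving

Lossless test: (Ward, DocID)⁺ = {Ward, DocID, PatID, Room}, which contains all of one fragment — lossless.
Dependency preservation: Ward, PatID → DocID, Room is not contained in any single fragment, but the restricted closure of its left-hand side across the fragments still reaches the right-hand side; the remaining FDs each lie inside some fragment. All dependencies are preserved.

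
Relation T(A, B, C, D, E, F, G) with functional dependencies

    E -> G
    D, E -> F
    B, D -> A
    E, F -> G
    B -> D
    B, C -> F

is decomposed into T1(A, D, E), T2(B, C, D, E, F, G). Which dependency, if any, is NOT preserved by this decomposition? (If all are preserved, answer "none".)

Check B, D → A: no single fragment contains all of {A, B, D}, and the restricted closure of {B, D} across the fragments never reaches {A}.
E → G is preserved.
D, E → F is preserved.
E, F → G is preserved.
B → D is preserved.
B, C → F is preserved.

B, D -> A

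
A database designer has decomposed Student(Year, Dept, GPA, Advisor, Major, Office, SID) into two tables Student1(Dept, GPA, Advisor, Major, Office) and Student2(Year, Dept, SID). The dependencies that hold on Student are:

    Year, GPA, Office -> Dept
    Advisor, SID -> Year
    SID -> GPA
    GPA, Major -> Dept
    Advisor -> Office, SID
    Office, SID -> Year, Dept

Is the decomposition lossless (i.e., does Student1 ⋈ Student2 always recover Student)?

Common attributes: Student1 ∩ Student2 = {Dept}.
No dependency enlarges {Dept}, so (Dept)⁺ = {Dept}.
The closure contains neither all of Student1 = {Dept, GPA, Advisor, Major, Office} nor all of Student2 = {Year, Dept, SID}, so the common attributes are not a superkey of either fragment. The join is lossy.

No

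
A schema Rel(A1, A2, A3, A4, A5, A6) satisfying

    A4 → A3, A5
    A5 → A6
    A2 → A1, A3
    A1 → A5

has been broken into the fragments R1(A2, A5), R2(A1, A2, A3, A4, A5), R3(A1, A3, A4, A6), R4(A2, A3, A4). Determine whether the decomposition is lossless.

Yes

Chase test. Columns are A1, A2, A3, A4, A5, A6; row i has aⱼ where attribute j ∈ Ri, else bᵢⱼ.
Initial tableau (one row per fragment):
  row 1: b11 a2 b13 b14 a5 b16
  row 2: a1 a2 a3 a4 a5 b26
  row 3: a1 b32 a3 a4 b35 a6
  row 4: b41 a2 a3 a4 b45 b46
Rows 2 and 3 agree on A4; apply A4→A3, A5 and equate their A3, A5 entries.
Rows 2 and 4 agree on A4; apply A4→A3, A5 and equate their A3, A5 entries.
Rows 1 and 2 agree on A5; apply A5→A6 and equate their A6 entries.
Rows 1 and 3 agree on A5; apply A5→A6 and equate their A6 entries.
Rows 1 and 4 agree on A5; apply A5→A6 and equate their A6 entries.
Rows 1 and 2 agree on A2; apply A2→A1, A3 and equate their A1, A3 entries.
Rows 1 and 4 agree on A2; apply A2→A1, A3 and equate their A1, A3 entries.
Row 2 is now all distinguished symbols — the join is lossless.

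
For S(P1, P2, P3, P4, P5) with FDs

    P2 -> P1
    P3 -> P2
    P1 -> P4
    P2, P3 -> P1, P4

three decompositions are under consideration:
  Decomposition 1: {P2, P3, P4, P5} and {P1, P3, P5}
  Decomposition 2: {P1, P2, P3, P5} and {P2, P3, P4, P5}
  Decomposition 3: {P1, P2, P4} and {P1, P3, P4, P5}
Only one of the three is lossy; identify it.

Decomposition 3

Decomposition 1: common = {P3, P5}, closure = {P1, P2, P3, P4, P5} → lossless.
Decomposition 2: common = {P2, P3, P5}, closure = {P1, P2, P3, P4, P5} → lossless.
Decomposition 3: common = {P1, P4}, closure = {P1, P4} → lossy.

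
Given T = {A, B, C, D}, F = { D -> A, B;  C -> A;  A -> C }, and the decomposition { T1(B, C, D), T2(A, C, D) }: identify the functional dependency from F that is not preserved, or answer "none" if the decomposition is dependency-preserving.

D → A, B: restricted closure across fragments reaches A, B.
C → A lies within T2.
A → C lies within T2.
Every dependency is enforceable on the fragments, so the decomposition is dependency-preserving.

none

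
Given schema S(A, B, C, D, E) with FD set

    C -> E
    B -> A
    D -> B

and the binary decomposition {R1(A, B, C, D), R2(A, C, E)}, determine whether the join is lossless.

Common attributes: R1 ∩ R2 = {A, C}.
Closure of {A, C}: C → E applies, adding E. So (A, C)⁺ = {A, C, E}.
This closure contains every attribute of R2, so R1 ∩ R2 → R2. The join is lossless.

Yes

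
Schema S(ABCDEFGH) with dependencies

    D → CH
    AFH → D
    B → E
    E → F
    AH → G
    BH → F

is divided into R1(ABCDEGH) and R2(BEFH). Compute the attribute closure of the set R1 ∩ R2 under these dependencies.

BEFH

R1 ∩ R2 = {BEH}.
E → F applies, adding F
Closure: {BEFH}.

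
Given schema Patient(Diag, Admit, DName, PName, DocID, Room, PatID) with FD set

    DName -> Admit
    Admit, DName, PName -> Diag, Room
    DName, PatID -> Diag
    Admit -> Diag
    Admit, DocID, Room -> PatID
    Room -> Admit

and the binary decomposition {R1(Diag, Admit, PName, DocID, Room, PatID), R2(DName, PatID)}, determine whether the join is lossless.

Common attributes: R1 ∩ R2 = {PatID}.
No dependency enlarges {PatID}, so (PatID)⁺ = {PatID}.
The closure contains neither all of R1 = {Diag, Admit, PName, DocID, Room, PatID} nor all of R2 = {DName, PatID}, so the common attributes are not a superkey of either fragment. The join is lossy.

No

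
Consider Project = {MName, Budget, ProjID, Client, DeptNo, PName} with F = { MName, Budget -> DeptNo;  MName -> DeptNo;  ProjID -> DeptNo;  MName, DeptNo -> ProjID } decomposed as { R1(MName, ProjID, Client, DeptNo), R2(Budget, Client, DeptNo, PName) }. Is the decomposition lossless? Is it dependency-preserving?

lossy but dependency-preserving

Lossless test: (Client, DeptNo)⁺ = {Client, DeptNo}, which is a superkey of neither fragment — lossy.
Dependency preservation: MName, Budget → DeptNo is not contained in any single fragment, but the restricted closure of its left-hand side across the fragments still reaches the right-hand side; the remaining FDs each lie inside some fragment. All dependencies are preserved.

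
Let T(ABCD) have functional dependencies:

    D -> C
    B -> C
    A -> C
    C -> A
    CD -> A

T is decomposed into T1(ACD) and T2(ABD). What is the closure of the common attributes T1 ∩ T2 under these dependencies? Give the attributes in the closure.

ACD

T1 ∩ T2 = {AD}.
D → C applies, adding C
Closure: {ACD}.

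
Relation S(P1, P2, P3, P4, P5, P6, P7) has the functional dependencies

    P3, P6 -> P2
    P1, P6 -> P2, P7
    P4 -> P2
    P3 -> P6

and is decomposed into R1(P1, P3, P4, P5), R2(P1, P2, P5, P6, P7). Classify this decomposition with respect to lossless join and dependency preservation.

Lossless test: (P1, P5)⁺ = {P1, P5}, which is a superkey of neither fragment — lossy.
Dependency preservation: the restricted closure of {P3, P6} across the fragments never reaches {P2}, so P3, P6 → P2 cannot be enforced without a join — not preserved.

lossy and not dependency-preserving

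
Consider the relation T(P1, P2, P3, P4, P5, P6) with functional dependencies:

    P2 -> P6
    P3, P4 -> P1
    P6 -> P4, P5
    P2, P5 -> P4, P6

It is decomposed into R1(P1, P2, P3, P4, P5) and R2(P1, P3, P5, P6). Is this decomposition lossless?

Common attributes: R1 ∩ R2 = {P1, P3, P5}.
No dependency enlarges {P1, P3, P5}, so (P1, P3, P5)⁺ = {P1, P3, P5}.
The closure contains neither all of R1 = {P1, P2, P3, P4, P5} nor all of R2 = {P1, P3, P5, P6}, so the common attributes are not a superkey of either fragment. The join is lossy.

No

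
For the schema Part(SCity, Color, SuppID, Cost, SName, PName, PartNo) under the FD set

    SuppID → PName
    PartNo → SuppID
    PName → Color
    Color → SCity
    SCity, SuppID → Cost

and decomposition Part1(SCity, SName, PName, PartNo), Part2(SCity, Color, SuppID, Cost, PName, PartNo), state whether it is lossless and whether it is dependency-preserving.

lossless and dependency-preserving

Lossless test: (SCity, PName, PartNo)⁺ = {SCity, Color, SuppID, Cost, PName, PartNo}, which contains all of one fragment — lossless.
Dependency preservation: every FD's attributes lie within a single fragment, so each can be enforced locally — preserved.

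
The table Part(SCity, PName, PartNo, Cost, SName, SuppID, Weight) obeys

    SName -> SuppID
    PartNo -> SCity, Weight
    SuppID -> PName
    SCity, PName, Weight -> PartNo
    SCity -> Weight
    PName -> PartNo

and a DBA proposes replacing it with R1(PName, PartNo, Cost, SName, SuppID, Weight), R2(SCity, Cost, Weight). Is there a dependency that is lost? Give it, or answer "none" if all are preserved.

Check PartNo → SCity, Weight: no single fragment contains all of {SCity, PartNo, Weight}, and the restricted closure of {PartNo} across the fragments never reaches {SCity, Weight}.
SName → SuppID is preserved.
SuppID → PName is preserved.
SCity, PName, Weight → PartNo is preserved.
SCity → Weight is preserved.
PName → PartNo is preserved.

PartNo -> SCity, Weight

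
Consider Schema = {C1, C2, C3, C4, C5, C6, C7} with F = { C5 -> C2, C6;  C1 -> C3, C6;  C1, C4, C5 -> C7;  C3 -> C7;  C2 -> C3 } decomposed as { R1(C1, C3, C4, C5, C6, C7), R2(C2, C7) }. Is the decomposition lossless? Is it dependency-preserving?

lossy and not dependency-preserving

Lossless test: (C7)⁺ = {C7}, which is a superkey of neither fragment — lossy.
Dependency preservation: the restricted closure of {C5} across the fragments never reaches {C2, C6}, so C5 → C2, C6 cannot be enforced without a join — not preserved.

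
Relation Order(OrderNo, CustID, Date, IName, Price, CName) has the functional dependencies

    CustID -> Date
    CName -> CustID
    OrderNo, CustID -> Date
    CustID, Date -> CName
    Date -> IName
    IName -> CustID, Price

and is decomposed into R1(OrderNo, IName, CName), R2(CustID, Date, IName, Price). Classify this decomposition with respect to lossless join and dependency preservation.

lossless and dependency-preserving

Lossless test: (IName)⁺ = {CustID, Date, IName, Price, CName}, which contains all of one fragment — lossless.
Dependency preservation: CName → CustID; OrderNo, CustID → Date; CustID, Date → CName are not contained in any single fragment, but the restricted closure of each left-hand side across the fragments still reaches the right-hand side; the remaining FDs each lie inside some fragment. All dependencies are preserved.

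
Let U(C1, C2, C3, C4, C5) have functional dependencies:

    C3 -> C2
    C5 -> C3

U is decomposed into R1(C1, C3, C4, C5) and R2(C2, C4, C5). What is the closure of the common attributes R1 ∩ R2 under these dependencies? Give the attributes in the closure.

R1 ∩ R2 = {C4, C5}.
C5 → C3 applies, adding C3
C3 → C2 applies, adding C2
Closure: {C2, C3, C4, C5}.

C2, C3, C4, C5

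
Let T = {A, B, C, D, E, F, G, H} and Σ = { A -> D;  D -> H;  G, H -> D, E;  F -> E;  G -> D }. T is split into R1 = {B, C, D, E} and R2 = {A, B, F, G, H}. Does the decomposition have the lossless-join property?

No

Common attributes: R1 ∩ R2 = {B}.
No dependency enlarges {B}, so (B)⁺ = {B}.
The closure contains neither all of R1 = {B, C, D, E} nor all of R2 = {A, B, F, G, H}, so the common attributes are not a superkey of either fragment. The join is lossy.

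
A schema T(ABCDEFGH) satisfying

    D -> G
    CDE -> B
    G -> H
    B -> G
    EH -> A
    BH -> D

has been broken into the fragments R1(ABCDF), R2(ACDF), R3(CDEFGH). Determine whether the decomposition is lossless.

Chase test. Columns are ABCDEFGH; row i has aⱼ where attribute j ∈ Ri, else bᵢⱼ.
Initial tableau (one row per fragment):
  row 1: a1 a2 a3 a4 b15 a6 b17 b18
  row 2: a1 b22 a3 a4 b25 a6 b27 b28
  row 3: b31 b32 a3 a4 a5 a6 a7 a8
Rows 1 and 2 agree on D; apply D→G and equate their G entries.
Rows 1 and 3 agree on D; apply D→G and equate their G entries.
Rows 1 and 2 agree on G; apply G→H and equate their H entries.
Rows 1 and 3 agree on G; apply G→H and equate their H entries.
No row becomes fully distinguished — the join is lossy.

No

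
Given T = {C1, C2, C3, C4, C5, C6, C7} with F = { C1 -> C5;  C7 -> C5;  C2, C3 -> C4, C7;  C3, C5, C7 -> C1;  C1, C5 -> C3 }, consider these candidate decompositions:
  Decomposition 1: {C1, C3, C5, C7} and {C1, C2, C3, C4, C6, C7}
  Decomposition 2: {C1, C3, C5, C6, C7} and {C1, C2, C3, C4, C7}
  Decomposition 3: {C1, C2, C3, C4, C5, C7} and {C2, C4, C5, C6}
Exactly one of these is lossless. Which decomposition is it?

Decomposition 1: common = {C1, C3, C7}, closure = {C1, C3, C5, C7} → lossless.
Decomposition 2: common = {C1, C3, C7}, closure = {C1, C3, C5, C7} → lossy.
Decomposition 3: common = {C2, C4, C5}, closure = {C2, C4, C5} → lossy.

Decomposition 1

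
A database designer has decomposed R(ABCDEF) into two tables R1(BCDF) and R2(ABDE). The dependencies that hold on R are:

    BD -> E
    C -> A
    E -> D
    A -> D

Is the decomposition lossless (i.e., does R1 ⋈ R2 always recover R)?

Common attributes: R1 ∩ R2 = {BD}.
Closure of {BD}: BD → E applies, adding E. So (BD)⁺ = {BDE}.
The closure contains neither all of R1 = {BCDF} nor all of R2 = {ABDE}, so the common attributes are not a superkey of either fragment. The join is lossy.

No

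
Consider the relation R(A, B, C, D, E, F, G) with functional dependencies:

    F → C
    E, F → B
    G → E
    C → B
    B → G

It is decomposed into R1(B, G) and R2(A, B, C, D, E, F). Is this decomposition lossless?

Common attributes: R1 ∩ R2 = {B}.
Closure of {B}: B → G applies, adding G; G → E applies, adding E. So (B)⁺ = {B, E, G}.
This closure contains every attribute of R1, so R1 ∩ R2 → R1. The join is lossless.

Yes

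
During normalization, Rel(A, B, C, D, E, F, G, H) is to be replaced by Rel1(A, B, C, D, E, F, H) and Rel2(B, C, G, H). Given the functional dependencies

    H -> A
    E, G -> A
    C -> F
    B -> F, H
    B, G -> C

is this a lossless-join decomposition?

No

Common attributes: Rel1 ∩ Rel2 = {B, C, H}.
Closure of {B, C, H}: H → A applies, adding A; C → F applies, adding F. So (B, C, H)⁺ = {A, B, C, F, H}.
The closure contains neither all of Rel1 = {A, B, C, D, E, F, H} nor all of Rel2 = {B, C, G, H}, so the common attributes are not a superkey of either fragment. The join is lossy.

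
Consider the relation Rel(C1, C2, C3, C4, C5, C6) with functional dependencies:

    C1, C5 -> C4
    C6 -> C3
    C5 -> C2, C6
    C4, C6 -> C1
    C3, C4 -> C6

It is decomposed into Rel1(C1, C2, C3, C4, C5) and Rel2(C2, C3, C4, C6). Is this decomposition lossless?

Yes

Common attributes: Rel1 ∩ Rel2 = {C2, C3, C4}.
Closure of {C2, C3, C4}: C3, C4 → C6 applies, adding C6; C4, C6 → C1 applies, adding C1. So (C2, C3, C4)⁺ = {C1, C2, C3, C4, C6}.
This closure contains every attribute of Rel2, so Rel1 ∩ Rel2 → Rel2. The join is lossless.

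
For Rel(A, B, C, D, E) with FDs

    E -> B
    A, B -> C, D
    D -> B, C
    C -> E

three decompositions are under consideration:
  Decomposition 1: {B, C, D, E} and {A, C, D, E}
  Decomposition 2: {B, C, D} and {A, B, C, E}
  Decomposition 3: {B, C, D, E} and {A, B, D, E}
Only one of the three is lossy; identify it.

Decomposition 2

Decomposition 1: common = {C, D, E}, closure = {B, C, D, E} → lossless.
Decomposition 2: common = {B, C}, closure = {B, C, E} → lossy.
Decomposition 3: common = {B, D, E}, closure = {B, C, D, E} → lossless.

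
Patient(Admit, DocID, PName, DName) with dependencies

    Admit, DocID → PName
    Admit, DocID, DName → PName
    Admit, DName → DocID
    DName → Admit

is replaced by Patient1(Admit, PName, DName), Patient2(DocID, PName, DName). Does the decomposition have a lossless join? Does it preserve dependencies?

lossless but not dependency-preserving

Lossless test: (PName, DName)⁺ = {Admit, DocID, PName, DName}, which contains all of one fragment — lossless.
Dependency preservation: the restricted closure of {Admit, DocID} across the fragments never reaches {PName}, so Admit, DocID → PName cannot be enforced without a join — not preserved.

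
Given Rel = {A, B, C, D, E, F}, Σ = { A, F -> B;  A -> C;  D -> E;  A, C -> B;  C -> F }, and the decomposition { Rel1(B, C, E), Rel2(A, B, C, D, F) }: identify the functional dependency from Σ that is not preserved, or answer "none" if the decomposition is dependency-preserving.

Check D → E: no single fragment contains all of {D, E}, and the restricted closure of {D} across the fragments never reaches {E}.
A, F → B is preserved.
A → C is preserved.
A, C → B is preserved.
C → F is preserved.

D -> E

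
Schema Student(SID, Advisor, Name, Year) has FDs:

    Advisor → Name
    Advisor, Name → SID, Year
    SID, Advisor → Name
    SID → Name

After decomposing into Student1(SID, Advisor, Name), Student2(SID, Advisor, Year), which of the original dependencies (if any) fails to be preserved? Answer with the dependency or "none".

Advisor → Name lies within Student1.
Advisor, Name → SID, Year: restricted closure across fragments reaches SID, Year.
SID, Advisor → Name lies within Student1.
SID → Name lies within Student1.
Every dependency is enforceable on the fragments, so the decomposition is dependency-preserving.

none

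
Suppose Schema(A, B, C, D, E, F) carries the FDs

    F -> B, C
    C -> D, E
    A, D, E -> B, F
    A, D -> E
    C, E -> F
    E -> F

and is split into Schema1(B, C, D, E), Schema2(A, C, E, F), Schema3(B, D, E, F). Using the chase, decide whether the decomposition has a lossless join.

Chase test. Columns are A, B, C, D, E, F; row i has aⱼ where attribute j ∈ Schemai, else bᵢⱼ.
Initial tableau (one row per fragment):
  row 1: b11 a2 a3 a4 a5 b16
  row 2: a1 b22 a3 b24 a5 a6
  row 3: b31 a2 b33 a4 a5 a6
Rows 2 and 3 agree on F; apply F→B, C and equate their B, C entries.
Rows 1 and 2 agree on C; apply C→D, E and equate their D, E entries.
Rows 1 and 2 agree on C, E; apply C, E→F and equate their F entries.
Row 2 is now all distinguished symbols — the join is lossless.

Yes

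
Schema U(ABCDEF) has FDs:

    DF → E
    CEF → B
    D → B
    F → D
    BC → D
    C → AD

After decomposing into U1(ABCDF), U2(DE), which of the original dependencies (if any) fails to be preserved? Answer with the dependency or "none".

DF → E

Check DF → E: no single fragment contains all of {DEF}, and the restricted closure of {DF} across the fragments never reaches {E}.
CEF → B is preserved.
D → B is preserved.
F → D is preserved.
BC → D is preserved.
C → AD is preserved.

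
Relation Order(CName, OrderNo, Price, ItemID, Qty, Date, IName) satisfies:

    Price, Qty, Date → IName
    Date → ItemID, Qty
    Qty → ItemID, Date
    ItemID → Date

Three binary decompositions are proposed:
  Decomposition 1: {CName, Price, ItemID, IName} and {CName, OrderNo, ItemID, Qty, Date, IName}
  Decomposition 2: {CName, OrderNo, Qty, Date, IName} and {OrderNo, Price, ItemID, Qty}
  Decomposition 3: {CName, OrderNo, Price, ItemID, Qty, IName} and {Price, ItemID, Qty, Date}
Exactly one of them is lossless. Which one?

Decomposition 3

Decomposition 1: common = {CName, ItemID, IName}, closure = {CName, ItemID, Qty, Date, IName} → lossy.
Decomposition 2: common = {OrderNo, Qty}, closure = {OrderNo, ItemID, Qty, Date} → lossy.
Decomposition 3: common = {Price, ItemID, Qty}, closure = {Price, ItemID, Qty, Date, IName} → lossless.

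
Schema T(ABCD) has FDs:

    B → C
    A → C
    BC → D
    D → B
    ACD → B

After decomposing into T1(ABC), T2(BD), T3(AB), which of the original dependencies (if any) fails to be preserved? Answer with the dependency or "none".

none

B → C lies within T1.
A → C lies within T1.
BC → D: restricted closure across fragments reaches D.
D → B lies within T2.
ACD → B: restricted closure across fragments reaches B.
Every dependency is enforceable on the fragments, so the decomposition is dependency-preserving.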